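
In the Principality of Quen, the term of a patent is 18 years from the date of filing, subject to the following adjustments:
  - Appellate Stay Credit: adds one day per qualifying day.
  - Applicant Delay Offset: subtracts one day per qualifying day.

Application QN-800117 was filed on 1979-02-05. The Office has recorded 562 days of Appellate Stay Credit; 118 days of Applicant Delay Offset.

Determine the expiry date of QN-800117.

1998-04-25

Base term: filing date + 18 years → 5 February 1997.
Appellate Stay Credit: +562 days → 21 August 1998.
Applicant Delay Offset: −118 days → 25 April 1998.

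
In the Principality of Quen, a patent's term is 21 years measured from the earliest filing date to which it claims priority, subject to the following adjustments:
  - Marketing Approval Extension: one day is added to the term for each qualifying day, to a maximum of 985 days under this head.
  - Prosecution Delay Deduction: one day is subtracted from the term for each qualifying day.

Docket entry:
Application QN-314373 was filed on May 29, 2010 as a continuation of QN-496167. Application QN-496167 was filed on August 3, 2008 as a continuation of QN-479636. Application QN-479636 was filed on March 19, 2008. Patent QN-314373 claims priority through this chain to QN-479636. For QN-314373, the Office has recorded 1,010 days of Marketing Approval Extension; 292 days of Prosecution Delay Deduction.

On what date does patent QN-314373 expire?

2031-02-10

Earliest priority filing: 19 March 2008.
Base term: 19 March 2008 + 21 years → 19 March 2029.
Marketing Approval Extension: 1010 days claimed exceeds the 985-day cap, so +985 days → 29 November 2031.
Prosecution Delay Deduction: −292 days → 10 February 2031.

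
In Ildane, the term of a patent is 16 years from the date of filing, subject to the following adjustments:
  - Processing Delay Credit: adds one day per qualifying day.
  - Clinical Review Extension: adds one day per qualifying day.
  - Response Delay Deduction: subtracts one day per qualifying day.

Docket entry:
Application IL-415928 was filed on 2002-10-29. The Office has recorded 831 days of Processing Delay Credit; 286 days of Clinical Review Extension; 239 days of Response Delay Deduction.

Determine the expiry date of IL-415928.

Base term: filing date + 16 years → 29 October 2018.
Processing Delay Credit: +831 days → 6 February 2021.
Clinical Review Extension: +286 days → 19 November 2021.
Response Delay Deduction: −239 days → 25 March 2021.

March 25, 2021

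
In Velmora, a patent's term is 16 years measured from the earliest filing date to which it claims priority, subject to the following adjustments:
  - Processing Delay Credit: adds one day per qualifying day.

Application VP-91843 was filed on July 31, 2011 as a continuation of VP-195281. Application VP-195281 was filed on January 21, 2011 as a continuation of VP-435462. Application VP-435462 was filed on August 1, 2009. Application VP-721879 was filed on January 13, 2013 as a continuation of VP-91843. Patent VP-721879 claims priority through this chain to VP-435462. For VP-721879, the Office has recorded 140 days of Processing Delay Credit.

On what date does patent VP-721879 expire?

2025-12-19

Earliest priority filing: 1 August 2009.
Base term: 1 August 2009 + 16 years → 1 August 2025.
Processing Delay Credit: +140 days → 19 December 2025.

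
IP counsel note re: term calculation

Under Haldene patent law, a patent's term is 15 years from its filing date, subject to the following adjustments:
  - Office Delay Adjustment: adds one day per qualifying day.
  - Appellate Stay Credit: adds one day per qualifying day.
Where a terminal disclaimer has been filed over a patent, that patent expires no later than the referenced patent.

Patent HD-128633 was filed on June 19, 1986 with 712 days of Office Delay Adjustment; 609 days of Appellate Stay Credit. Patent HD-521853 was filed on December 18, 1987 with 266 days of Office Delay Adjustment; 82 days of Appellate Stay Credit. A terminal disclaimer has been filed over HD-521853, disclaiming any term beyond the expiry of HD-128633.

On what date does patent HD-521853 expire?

2003-12-01

Natural term of HD-521853:
  Base: filing + 15 years → 18 December 2002.
  Office Delay Adjustment: +266 days → 10 September 2003.
  Appellate Stay Credit: +82 days → 1 December 2003.
Expiry of referenced patent HD-128633:
  Base: filing + 15 years → 19 June 2001.
  Office Delay Adjustment: +712 days → 1 June 2003.
  Appellate Stay Credit: +609 days → 30 January 2005.
Terminal disclaimer: HD-521853 expires on the earlier of 1 December 2003 and 30 January 2005.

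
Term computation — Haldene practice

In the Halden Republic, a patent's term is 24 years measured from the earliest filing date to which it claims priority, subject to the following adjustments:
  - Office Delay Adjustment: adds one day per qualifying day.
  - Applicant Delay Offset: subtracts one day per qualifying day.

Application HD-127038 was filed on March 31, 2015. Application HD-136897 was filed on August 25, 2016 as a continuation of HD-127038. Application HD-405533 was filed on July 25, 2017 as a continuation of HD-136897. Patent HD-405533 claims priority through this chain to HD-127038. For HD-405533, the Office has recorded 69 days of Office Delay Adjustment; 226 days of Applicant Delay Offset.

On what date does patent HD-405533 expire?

October 25, 2038

Earliest priority filing: 31 March 2015.
Base term: 31 March 2015 + 24 years → 31 March 2039.
Office Delay Adjustment: +69 days → 8 June 2039.
Applicant Delay Offset: −226 days → 25 October 2038.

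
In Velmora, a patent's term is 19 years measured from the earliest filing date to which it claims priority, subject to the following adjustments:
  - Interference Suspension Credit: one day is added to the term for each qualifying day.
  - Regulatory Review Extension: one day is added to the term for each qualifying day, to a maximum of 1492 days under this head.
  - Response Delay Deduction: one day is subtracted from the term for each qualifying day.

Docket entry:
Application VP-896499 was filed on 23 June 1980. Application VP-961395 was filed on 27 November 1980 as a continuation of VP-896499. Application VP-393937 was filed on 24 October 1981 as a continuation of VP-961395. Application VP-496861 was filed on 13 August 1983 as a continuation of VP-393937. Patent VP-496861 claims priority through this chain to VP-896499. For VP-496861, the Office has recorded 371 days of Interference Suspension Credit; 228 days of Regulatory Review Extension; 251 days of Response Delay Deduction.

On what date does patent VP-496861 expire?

June 5, 2000

Earliest priority filing: 23 June 1980.
Base term: 23 June 1980 + 19 years → 23 June 1999.
Interference Suspension Credit: +371 days → 28 June 2000.
Regulatory Review Extension: 228 days (within the 1492-day cap) → +228 days → 11 February 2001.
Response Delay Deduction: −251 days → 5 June 2000.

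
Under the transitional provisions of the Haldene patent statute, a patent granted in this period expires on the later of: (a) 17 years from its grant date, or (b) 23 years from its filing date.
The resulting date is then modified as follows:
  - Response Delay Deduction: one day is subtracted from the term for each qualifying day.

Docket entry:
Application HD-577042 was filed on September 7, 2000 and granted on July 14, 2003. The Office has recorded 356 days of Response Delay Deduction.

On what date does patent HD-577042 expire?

September 16, 2022

(a) grant + 17 years → 14 July 2020.
(b) filing + 23 years → 7 September 2023.
Later of the two: 7 September 2023.
Response Delay Deduction: −356 days → 16 September 2022.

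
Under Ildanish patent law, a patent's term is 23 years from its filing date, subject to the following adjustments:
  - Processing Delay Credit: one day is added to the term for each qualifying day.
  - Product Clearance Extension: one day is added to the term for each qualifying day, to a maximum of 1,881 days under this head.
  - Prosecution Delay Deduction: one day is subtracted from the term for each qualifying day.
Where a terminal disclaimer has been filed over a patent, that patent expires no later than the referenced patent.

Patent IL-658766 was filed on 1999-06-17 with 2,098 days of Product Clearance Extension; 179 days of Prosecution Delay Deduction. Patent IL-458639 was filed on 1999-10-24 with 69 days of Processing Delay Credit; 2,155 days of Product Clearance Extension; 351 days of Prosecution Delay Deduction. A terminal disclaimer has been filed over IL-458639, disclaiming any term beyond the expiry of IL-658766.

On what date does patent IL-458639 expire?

Natural term of IL-458639:
  Base: filing + 23 years → 24 October 2022.
  Processing Delay Credit: +69 days → 1 January 2023.
  Product Clearance Extension: 2155 days claimed exceeds the 1881-day cap, so +1881 days → 25 February 2028.
  Prosecution Delay Deduction: −351 days → 11 March 2027.
Expiry of referenced patent IL-658766:
  Base: filing + 23 years → 17 June 2022.
  Product Clearance Extension: 2098 days claimed exceeds the 1881-day cap, so +1881 days → 11 August 2027.
  Prosecution Delay Deduction: −179 days → 13 February 2027.
Terminal disclaimer: IL-458639 expires on the earlier of 11 March 2027 and 13 February 2027.

2027-02-13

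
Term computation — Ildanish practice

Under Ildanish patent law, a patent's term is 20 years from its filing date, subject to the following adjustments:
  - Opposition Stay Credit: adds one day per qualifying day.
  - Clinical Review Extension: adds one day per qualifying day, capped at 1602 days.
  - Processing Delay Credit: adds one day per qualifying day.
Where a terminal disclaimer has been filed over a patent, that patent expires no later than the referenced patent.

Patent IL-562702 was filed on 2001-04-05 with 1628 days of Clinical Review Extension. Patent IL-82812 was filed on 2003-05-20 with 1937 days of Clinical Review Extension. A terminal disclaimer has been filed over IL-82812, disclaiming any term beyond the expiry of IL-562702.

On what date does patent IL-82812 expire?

Natural term of IL-82812:
  Base: filing + 20 years → 20 May 2023.
  Clinical Review Extension: 1937 days claimed exceeds the 1602-day cap, so +1602 days → 8 October 2027.
Expiry of referenced patent IL-562702:
  Base: filing + 20 years → 5 April 2021.
  Clinical Review Extension: 1628 days claimed exceeds the 1602-day cap, so +1602 days → 24 August 2025.
Terminal disclaimer: IL-82812 expires on the earlier of 8 October 2027 and 24 August 2025.

2025-08-24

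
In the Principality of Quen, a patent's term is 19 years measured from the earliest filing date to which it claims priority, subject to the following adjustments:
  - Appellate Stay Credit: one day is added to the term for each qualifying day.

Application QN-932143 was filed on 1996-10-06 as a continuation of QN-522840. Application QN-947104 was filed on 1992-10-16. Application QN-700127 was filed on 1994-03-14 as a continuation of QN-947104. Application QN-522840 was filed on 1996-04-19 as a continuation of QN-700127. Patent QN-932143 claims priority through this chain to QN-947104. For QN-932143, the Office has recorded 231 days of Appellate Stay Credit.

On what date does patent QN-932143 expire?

Earliest priority filing: 16 October 1992.
Base term: 16 October 1992 + 19 years → 16 October 2011.
Appellate Stay Credit: +231 days → 3 June 2012.

2012-06-03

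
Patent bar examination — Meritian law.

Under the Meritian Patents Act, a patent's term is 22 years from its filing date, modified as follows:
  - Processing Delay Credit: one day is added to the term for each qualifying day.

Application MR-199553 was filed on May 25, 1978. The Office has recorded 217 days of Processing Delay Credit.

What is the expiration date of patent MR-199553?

2000-12-28

Base term: filing date + 22 years → 25 May 2000.
Processing Delay Credit: +217 days → 28 December 2000.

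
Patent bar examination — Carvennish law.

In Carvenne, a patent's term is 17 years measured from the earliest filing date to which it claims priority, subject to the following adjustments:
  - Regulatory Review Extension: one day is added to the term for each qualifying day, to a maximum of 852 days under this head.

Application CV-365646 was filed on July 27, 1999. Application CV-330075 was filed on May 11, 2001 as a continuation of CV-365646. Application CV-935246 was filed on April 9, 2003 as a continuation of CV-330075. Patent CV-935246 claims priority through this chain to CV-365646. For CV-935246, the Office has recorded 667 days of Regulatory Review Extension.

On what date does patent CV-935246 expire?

2018-05-25

Earliest priority filing: 27 July 1999.
Base term: 27 July 1999 + 17 years → 27 July 2016.
Regulatory Review Extension: 667 days (within the 852-day cap) → +667 days → 25 May 2018.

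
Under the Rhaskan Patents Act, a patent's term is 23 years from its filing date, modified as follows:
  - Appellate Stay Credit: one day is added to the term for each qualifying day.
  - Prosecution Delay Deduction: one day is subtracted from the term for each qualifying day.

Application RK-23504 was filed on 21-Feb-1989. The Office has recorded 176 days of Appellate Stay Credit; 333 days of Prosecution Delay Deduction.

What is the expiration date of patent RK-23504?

Base term: filing date + 23 years → 21 February 2012.
Appellate Stay Credit: +176 days → 15 August 2012.
Prosecution Delay Deduction: −333 days → 17 September 2011.

2011-09-17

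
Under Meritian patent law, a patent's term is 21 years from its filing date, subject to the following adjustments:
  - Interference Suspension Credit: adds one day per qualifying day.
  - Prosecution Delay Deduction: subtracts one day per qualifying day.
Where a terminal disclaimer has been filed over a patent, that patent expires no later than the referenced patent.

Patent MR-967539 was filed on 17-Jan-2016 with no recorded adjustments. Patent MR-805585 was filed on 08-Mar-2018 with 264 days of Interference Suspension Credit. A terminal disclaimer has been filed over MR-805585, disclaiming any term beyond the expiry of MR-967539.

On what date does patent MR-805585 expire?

Natural term of MR-805585:
  Base: filing + 21 years → 8 March 2039.
  Interference Suspension Credit: +264 days → 27 November 2039.
Expiry of referenced patent MR-967539:
  Base: filing + 21 years → 17 January 2037.
Terminal disclaimer: MR-805585 expires on the earlier of 27 November 2039 and 17 January 2037.

January 17, 2037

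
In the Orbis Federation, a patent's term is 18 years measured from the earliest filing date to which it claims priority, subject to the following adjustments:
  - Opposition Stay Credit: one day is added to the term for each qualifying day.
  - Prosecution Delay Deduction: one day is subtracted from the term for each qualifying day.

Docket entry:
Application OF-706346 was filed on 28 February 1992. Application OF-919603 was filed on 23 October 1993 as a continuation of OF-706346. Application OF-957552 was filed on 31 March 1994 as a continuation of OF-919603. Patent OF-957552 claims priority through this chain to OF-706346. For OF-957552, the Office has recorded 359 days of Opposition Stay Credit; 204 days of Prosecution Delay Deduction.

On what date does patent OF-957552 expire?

August 2, 2010

Earliest priority filing: 28 February 1992.
Base term: 28 February 1992 + 18 years → 28 February 2010.
Opposition Stay Credit: +359 days → 22 February 2011.
Prosecution Delay Deduction: −204 days → 2 August 2010.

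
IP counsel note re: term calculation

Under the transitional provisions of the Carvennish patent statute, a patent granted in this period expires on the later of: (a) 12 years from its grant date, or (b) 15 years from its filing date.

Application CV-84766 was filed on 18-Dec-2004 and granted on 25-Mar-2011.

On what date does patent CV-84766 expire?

(a) grant + 12 years → 25 March 2023.
(b) filing + 15 years → 18 December 2019.
Later of the two: 25 March 2023.

March 25, 2023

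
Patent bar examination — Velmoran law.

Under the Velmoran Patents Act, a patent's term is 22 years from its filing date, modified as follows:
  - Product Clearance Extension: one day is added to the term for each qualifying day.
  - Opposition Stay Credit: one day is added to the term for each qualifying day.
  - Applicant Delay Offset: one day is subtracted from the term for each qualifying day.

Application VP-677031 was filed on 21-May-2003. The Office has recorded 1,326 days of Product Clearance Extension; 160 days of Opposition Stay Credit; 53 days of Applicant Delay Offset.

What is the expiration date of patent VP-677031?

April 23, 2029

Base term: filing date + 22 years → 21 May 2025.
Product Clearance Extension: +1326 days → 6 January 2029.
Opposition Stay Credit: +160 days → 15 June 2029.
Applicant Delay Offset: −53 days → 23 April 2029.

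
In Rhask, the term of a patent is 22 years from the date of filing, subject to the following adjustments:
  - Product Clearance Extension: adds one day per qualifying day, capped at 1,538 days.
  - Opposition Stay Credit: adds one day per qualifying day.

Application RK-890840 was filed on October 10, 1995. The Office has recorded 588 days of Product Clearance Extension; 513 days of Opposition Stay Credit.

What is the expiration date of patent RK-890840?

October 15, 2020

Base term: filing date + 22 years → 10 October 2017.
Product Clearance Extension: 588 days (within the 1538-day cap) → +588 days → 21 May 2019.
Opposition Stay Credit: +513 days → 15 October 2020.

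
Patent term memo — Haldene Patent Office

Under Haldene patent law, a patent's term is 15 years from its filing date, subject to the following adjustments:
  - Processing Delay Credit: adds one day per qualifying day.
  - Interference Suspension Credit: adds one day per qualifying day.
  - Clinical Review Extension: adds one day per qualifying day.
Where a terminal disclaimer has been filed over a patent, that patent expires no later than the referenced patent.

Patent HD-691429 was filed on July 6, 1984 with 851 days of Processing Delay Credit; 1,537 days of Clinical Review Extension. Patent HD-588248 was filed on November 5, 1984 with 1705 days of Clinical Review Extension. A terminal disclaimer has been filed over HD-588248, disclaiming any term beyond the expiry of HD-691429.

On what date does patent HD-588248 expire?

Natural term of HD-588248:
  Base: filing + 15 years → 5 November 1999.
  Clinical Review Extension: +1705 days → 6 July 2004.
Expiry of referenced patent HD-691429:
  Base: filing + 15 years → 6 July 1999.
  Processing Delay Credit: +851 days → 3 November 2001.
  Clinical Review Extension: +1537 days → 18 January 2006.
Terminal disclaimer: HD-588248 expires on the earlier of 6 July 2004 and 18 January 2006.

2004-07-06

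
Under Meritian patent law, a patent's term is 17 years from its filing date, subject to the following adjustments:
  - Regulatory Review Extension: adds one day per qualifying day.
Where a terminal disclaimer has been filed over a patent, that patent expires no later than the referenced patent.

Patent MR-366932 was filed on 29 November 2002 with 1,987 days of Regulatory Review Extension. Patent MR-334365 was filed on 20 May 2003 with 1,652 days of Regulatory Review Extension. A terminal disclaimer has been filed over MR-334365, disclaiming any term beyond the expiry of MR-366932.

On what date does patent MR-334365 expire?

November 27, 2024

Natural term of MR-334365:
  Base: filing + 17 years → 20 May 2020.
  Regulatory Review Extension: +1652 days → 27 November 2024.
Expiry of referenced patent MR-366932:
  Base: filing + 17 years → 29 November 2019.
  Regulatory Review Extension: +1987 days → 8 May 2025.
Terminal disclaimer: MR-334365 expires on the earlier of 27 November 2024 and 8 May 2025.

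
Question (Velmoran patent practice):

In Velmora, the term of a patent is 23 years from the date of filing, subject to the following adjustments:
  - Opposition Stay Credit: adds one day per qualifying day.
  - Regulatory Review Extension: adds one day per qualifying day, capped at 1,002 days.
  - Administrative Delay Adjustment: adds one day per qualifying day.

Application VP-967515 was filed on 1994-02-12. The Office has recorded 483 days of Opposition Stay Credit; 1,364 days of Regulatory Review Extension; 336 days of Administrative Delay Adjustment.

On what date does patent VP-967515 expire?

Base term: filing date + 23 years → 12 February 2017.
Opposition Stay Credit: +483 days → 10 June 2018.
Regulatory Review Extension: 1364 days claimed exceeds the 1002-day cap, so +1002 days → 8 March 2021.
Administrative Delay Adjustment: +336 days → 7 February 2022.

February 7, 2022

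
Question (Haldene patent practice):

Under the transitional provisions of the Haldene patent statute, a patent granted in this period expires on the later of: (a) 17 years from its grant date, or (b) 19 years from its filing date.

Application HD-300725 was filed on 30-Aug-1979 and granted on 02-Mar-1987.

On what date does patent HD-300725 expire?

2004-03-02

(a) grant + 17 years → 2 March 2004.
(b) filing + 19 years → 30 August 1998.
Later of the two: 2 March 2004.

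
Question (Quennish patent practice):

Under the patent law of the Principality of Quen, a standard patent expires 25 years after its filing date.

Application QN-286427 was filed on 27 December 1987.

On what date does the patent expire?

Filing date + 25 years → 27 December 2012.

2012-12-27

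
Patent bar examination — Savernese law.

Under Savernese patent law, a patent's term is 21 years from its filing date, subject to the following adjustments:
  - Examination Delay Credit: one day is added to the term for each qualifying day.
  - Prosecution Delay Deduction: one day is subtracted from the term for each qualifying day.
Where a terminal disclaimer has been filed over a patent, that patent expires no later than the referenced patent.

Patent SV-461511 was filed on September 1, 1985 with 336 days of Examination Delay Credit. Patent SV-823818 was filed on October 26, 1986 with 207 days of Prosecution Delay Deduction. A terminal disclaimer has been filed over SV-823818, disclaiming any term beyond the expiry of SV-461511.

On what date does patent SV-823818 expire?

April 2, 2007

Natural term of SV-823818:
  Base: filing + 21 years → 26 October 2007.
  Prosecution Delay Deduction: −207 days → 2 April 2007.
Expiry of referenced patent SV-461511:
  Base: filing + 21 years → 1 September 2006.
  Examination Delay Credit: +336 days → 3 August 2007.
Terminal disclaimer: SV-823818 expires on the earlier of 2 April 2007 and 3 August 2007.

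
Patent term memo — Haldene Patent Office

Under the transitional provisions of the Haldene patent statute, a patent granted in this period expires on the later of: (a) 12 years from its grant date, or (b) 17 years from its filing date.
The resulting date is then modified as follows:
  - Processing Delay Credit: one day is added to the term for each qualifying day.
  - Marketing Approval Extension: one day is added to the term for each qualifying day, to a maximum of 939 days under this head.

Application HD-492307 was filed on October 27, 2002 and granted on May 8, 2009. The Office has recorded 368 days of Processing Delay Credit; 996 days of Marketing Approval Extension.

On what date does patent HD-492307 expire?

2024-12-05

(a) grant + 12 years → 8 May 2021.
(b) filing + 17 years → 27 October 2019.
Later of the two: 8 May 2021.
Processing Delay Credit: +368 days → 11 May 2022.
Marketing Approval Extension: 996 days claimed exceeds the 939-day cap, so +939 days → 5 December 2024.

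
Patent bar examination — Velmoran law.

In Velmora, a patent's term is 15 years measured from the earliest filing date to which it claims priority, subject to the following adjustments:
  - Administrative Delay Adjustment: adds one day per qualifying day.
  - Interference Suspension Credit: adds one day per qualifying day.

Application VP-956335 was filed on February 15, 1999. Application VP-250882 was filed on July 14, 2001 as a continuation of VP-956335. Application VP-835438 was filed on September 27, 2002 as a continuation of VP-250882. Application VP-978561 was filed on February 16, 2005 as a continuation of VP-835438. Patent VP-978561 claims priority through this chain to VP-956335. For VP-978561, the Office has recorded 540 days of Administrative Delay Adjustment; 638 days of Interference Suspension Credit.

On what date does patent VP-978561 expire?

Earliest priority filing: 15 February 1999.
Base term: 15 February 1999 + 15 years → 15 February 2014.
Administrative Delay Adjustment: +540 days → 9 August 2015.
Interference Suspension Credit: +638 days → 8 May 2017.

May 8, 2017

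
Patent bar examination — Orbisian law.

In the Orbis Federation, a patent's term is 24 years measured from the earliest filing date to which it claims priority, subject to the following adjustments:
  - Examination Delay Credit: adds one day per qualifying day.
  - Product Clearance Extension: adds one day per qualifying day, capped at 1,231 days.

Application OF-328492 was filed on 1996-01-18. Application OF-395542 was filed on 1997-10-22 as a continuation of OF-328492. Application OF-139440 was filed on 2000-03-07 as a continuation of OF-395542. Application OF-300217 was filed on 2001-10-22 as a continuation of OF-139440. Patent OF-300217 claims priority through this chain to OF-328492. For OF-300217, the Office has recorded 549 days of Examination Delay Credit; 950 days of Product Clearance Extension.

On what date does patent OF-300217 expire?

February 25, 2024

Earliest priority filing: 18 January 1996.
Base term: 18 January 1996 + 24 years → 18 January 2020.
Examination Delay Credit: +549 days → 20 July 2021.
Product Clearance Extension: 950 days (within the 1231-day cap) → +950 days → 25 February 2024.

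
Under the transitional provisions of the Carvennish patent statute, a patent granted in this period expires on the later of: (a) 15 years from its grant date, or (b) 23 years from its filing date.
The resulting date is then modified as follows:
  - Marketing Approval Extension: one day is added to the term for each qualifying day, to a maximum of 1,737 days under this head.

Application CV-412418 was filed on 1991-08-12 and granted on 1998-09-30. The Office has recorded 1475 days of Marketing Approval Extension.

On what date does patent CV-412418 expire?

(a) grant + 15 years → 30 September 2013.
(b) filing + 23 years → 12 August 2014.
Later of the two: 12 August 2014.
Marketing Approval Extension: 1475 days (within the 1737-day cap) → +1475 days → 26 August 2018.

August 26, 2018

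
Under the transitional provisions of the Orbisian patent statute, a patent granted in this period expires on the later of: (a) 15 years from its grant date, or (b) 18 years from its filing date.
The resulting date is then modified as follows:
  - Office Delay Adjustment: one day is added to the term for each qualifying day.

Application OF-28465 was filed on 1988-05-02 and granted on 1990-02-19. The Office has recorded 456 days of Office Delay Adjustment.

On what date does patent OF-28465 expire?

2007-08-01

(a) grant + 15 years → 19 February 2005.
(b) filing + 18 years → 2 May 2006.
Later of the two: 2 May 2006.
Office Delay Adjustment: +456 days → 1 August 2007.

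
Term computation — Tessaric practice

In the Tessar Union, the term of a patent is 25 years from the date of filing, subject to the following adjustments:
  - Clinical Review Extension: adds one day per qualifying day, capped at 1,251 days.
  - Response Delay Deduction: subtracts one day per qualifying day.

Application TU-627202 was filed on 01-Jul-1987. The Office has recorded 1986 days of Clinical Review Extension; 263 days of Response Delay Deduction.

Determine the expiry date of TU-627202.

2015-03-16

Base term: filing date + 25 years → 1 July 2012.
Clinical Review Extension: 1986 days claimed exceeds the 1251-day cap, so +1251 days → 4 December 2015.
Response Delay Deduction: −263 days → 16 March 2015.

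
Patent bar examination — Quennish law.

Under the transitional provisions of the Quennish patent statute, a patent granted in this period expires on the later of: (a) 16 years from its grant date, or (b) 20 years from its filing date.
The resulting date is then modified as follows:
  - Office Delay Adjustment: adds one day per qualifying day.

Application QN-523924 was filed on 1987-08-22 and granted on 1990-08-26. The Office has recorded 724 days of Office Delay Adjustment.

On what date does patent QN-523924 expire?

2009-08-15

(a) grant + 16 years → 26 August 2006.
(b) filing + 20 years → 22 August 2007.
Later of the two: 22 August 2007.
Office Delay Adjustment: +724 days → 15 August 2009.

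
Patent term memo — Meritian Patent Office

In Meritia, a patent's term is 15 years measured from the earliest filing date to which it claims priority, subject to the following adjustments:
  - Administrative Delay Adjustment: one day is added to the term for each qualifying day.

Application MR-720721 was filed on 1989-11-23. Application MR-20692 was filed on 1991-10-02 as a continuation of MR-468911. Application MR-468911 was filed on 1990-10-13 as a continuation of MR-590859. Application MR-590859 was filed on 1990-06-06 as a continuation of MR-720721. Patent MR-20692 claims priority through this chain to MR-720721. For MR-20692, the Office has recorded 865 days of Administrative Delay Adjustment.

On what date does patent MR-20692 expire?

Earliest priority filing: 23 November 1989.
Base term: 23 November 1989 + 15 years → 23 November 2004.
Administrative Delay Adjustment: +865 days → 7 April 2007.

April 7, 2007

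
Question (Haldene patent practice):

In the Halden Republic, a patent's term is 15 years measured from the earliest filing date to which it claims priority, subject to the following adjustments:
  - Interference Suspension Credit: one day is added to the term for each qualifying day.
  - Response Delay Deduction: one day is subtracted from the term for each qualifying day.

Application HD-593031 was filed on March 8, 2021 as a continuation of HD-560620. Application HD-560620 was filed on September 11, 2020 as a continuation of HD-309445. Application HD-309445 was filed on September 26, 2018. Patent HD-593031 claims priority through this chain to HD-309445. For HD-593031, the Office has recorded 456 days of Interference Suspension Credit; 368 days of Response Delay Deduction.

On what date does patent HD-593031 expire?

December 23, 2033

Earliest priority filing: 26 September 2018.
Base term: 26 September 2018 + 15 years → 26 September 2033.
Interference Suspension Credit: +456 days → 26 December 2034.
Response Delay Deduction: −368 days → 23 December 2033.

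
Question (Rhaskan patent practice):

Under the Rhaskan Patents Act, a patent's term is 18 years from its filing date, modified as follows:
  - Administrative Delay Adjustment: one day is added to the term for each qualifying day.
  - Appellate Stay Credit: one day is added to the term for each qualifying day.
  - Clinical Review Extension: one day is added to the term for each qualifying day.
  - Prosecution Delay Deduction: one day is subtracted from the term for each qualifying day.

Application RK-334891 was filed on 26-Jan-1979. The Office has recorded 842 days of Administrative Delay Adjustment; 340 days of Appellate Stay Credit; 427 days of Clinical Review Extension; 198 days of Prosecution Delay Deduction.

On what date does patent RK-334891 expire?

Base term: filing date + 18 years → 26 January 1997.
Administrative Delay Adjustment: +842 days → 18 May 1999.
Appellate Stay Credit: +340 days → 22 April 2000.
Clinical Review Extension: +427 days → 23 June 2001.
Prosecution Delay Deduction: −198 days → 7 December 2000.

2000-12-07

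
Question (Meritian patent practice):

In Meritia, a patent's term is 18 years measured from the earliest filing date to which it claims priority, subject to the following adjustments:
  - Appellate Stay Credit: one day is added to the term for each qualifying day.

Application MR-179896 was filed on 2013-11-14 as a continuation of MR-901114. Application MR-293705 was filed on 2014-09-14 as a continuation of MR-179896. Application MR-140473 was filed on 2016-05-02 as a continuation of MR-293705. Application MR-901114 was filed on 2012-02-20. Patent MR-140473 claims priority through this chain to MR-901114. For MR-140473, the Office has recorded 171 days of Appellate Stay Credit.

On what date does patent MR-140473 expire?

2030-08-10

Earliest priority filing: 20 February 2012.
Base term: 20 February 2012 + 18 years → 20 February 2030.
Appellate Stay Credit: +171 days → 10 August 2030.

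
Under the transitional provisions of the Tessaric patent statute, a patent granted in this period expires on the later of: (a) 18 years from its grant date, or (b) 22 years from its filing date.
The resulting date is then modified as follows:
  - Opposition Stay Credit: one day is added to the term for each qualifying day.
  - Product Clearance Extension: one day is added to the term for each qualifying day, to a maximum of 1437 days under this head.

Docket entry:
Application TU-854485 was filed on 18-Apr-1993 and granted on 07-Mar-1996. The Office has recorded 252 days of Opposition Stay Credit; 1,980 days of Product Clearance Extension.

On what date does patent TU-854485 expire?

2019-12-02

(a) grant + 18 years → 7 March 2014.
(b) filing + 22 years → 18 April 2015.
Later of the two: 18 April 2015.
Opposition Stay Credit: +252 days → 26 December 2015.
Product Clearance Extension: 1980 days claimed exceeds the 1437-day cap, so +1437 days → 2 December 2019.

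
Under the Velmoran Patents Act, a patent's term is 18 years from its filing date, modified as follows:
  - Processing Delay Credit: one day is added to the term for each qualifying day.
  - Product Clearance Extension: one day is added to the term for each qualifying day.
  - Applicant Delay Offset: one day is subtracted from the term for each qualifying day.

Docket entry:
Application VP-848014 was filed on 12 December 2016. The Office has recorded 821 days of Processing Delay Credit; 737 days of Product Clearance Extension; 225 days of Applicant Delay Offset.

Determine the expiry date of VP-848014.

Base term: filing date + 18 years → 12 December 2034.
Processing Delay Credit: +821 days → 12 March 2037.
Product Clearance Extension: +737 days → 19 March 2039.
Applicant Delay Offset: −225 days → 6 August 2038.

August 6, 2038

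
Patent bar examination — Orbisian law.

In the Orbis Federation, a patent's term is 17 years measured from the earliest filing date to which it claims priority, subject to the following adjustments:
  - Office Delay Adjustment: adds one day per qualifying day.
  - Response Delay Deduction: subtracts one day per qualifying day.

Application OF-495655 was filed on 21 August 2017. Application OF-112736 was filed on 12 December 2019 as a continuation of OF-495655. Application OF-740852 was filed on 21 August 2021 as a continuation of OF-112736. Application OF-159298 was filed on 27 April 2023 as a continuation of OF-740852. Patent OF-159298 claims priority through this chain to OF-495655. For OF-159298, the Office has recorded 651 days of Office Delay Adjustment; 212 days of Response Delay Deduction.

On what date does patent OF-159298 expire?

2035-11-03

Earliest priority filing: 21 August 2017.
Base term: 21 August 2017 + 17 years → 21 August 2034.
Office Delay Adjustment: +651 days → 2 June 2036.
Response Delay Deduction: −212 days → 3 November 2035.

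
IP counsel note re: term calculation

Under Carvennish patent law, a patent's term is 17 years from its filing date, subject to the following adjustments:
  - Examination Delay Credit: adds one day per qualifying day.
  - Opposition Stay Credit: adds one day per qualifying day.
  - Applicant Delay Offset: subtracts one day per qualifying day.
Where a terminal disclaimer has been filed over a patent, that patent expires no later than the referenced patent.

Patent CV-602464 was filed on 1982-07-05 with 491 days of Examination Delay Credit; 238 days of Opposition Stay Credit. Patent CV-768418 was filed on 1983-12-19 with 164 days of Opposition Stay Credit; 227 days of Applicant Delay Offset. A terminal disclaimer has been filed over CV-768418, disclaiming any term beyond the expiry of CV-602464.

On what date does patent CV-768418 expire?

Natural term of CV-768418:
  Base: filing + 17 years → 19 December 2000.
  Opposition Stay Credit: +164 days → 1 June 2001.
  Applicant Delay Offset: −227 days → 17 October 2000.
Expiry of referenced patent CV-602464:
  Base: filing + 17 years → 5 July 1999.
  Examination Delay Credit: +491 days → 7 November 2000.
  Opposition Stay Credit: +238 days → 3 July 2001.
Terminal disclaimer: CV-768418 expires on the earlier of 17 October 2000 and 3 July 2001.

2000-10-17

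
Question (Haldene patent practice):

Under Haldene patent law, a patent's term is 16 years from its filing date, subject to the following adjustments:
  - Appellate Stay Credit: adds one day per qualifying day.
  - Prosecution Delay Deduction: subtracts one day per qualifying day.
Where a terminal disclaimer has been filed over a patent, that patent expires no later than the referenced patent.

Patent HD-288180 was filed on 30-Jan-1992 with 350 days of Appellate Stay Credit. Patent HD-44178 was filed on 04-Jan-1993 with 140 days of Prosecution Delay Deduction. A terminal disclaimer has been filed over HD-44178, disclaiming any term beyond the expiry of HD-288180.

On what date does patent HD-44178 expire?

Natural term of HD-44178:
  Base: filing + 16 years → 4 January 2009.
  Prosecution Delay Deduction: −140 days → 17 August 2008.
Expiry of referenced patent HD-288180:
  Base: filing + 16 years → 30 January 2008.
  Appellate Stay Credit: +350 days → 14 January 2009.
Terminal disclaimer: HD-44178 expires on the earlier of 17 August 2008 and 14 January 2009.

2008-08-17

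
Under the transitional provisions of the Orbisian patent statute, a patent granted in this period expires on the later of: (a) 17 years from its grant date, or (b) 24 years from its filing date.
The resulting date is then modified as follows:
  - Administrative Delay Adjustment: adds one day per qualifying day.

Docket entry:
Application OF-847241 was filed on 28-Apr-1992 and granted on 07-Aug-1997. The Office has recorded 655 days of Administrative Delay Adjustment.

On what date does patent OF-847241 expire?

(a) grant + 17 years → 7 August 2014.
(b) filing + 24 years → 28 April 2016.
Later of the two: 28 April 2016.
Administrative Delay Adjustment: +655 days → 12 February 2018.

February 12, 2018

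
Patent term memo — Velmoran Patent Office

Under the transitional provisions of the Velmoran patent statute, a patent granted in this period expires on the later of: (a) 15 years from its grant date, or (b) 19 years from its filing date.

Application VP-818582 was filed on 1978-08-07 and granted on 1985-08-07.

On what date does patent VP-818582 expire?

2000-08-07

(a) grant + 15 years → 7 August 2000.
(b) filing + 19 years → 7 August 1997.
Later of the two: 7 August 2000.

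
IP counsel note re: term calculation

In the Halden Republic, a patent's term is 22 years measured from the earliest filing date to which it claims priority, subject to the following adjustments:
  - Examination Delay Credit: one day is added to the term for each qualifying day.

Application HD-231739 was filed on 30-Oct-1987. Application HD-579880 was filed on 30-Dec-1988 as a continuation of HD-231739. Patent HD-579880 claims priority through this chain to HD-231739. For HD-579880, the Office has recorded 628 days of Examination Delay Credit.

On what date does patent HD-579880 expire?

2011-07-20

Earliest priority filing: 30 October 1987.
Base term: 30 October 1987 + 22 years → 30 October 2009.
Examination Delay Credit: +628 days → 20 July 2011.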